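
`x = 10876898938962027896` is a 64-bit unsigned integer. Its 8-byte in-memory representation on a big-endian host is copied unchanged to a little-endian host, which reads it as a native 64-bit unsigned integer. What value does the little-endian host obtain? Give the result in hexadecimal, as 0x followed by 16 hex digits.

10876898938962027896 in 64-bit hexadecimal is 0x96F281F4EAA7A578.
Stored big-endian, the bytes at ascending addresses are 96 F2 81 F4 EA A7 A5 78.
Read back as little-endian, the first byte is least significant, giving 0x78A5A7EAF481F296.

0x78A5A7EAF481F296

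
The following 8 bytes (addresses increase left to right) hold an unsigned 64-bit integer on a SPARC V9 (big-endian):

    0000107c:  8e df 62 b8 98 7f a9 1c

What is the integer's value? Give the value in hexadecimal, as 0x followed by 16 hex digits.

0x8EDF62B8987FA91C

Big-endian: lowest address holds the most-significant byte.
The bytes are already most-significant first: 0x8EDF62B8987FA91C.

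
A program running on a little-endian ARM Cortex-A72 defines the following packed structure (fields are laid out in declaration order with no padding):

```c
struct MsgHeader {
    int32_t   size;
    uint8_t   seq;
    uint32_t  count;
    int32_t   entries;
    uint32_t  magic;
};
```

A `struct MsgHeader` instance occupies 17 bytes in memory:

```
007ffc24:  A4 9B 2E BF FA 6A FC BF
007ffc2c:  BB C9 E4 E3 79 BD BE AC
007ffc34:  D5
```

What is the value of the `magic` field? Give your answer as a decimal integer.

`magic` follows `size` (4 B), `seq` (1 B), `count` (4 B), `entries` (4 B), so it starts at offset 4 + 1 + 4 + 4 = 13 and occupies 4 bytes.
Bytes at offsets 13..16: BD BE AC D5.
Little-endian: lowest address holds the least-significant byte.
Reassemble most-significant byte first: D5 AC BE BD → 0xD5ACBEBD.
0xD5ACBEBD = 3584868029.

3584868029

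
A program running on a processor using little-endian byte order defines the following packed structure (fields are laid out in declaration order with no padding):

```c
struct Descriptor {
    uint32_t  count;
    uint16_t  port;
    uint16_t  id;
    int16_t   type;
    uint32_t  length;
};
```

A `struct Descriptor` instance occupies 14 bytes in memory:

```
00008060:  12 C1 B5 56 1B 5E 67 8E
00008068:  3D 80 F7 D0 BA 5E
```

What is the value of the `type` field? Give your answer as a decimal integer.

`type` follows `count` (4 B), `port` (2 B), `id` (2 B), so it starts at offset 4 + 2 + 2 = 8 and occupies 2 bytes.
Bytes at offsets 8..9: 3D 80.
Little-endian: lowest address holds the least-significant byte.
Reassemble most-significant byte first: 80 3D → 0x803D.
Top bit is set, so as a signed 16-bit value this is 0x803D − 2^16 = -32707.

-32707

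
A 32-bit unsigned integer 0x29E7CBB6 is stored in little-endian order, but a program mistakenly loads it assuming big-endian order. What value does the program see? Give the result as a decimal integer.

3066816297

Stored little-endian, the bytes at ascending addresses are B6 CB E7 29.
Read back as big-endian, the last byte is least significant, giving 0xB6CBE729.
0xB6CBE729 = 3066816297.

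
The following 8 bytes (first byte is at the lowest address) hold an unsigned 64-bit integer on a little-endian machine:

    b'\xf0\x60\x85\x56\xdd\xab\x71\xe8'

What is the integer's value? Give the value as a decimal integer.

Little-endian: lowest address holds the least-significant byte.
Reassemble most-significant byte first: E8 71 AB DD 56 85 60 F0 → 0xE871ABDD568560F0.
0xE871ABDD568560F0 = 16749357456295289072.

16749357456295289072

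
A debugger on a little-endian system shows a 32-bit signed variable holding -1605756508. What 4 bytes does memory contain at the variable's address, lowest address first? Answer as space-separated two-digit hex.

A4 19 4A A0

Two's complement of -1605756508 in 32 bits: 1605756508 = 0x5FB5E65C; invert → 0xA04A19A3; add 1 → 0xA04A19A4.
Split into bytes (most-significant first): A0 4A 19 A4.
In little-endian order the low byte comes first in memory.
So at ascending addresses the bytes are A4 19 4A A0.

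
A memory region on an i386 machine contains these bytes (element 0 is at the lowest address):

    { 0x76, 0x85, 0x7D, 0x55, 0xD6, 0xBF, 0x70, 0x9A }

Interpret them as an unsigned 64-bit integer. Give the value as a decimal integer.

11128605606510691702

Little-endian stores the least-significant byte at the lowest address.
Reassemble most-significant byte first: 9A 70 BF D6 55 7D 85 76 → 0x9A70BFD6557D8576.
0x9A70BFD6557D8576 = 11128605606510691702.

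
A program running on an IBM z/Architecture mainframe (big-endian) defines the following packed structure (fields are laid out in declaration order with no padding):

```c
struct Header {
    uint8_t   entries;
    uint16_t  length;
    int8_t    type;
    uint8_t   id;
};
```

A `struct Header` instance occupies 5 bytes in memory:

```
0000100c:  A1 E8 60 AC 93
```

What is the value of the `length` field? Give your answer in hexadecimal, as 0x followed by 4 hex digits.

`length` follows `entries` (1 byte), so it starts at byte offset 1 and occupies 2 bytes.
Bytes at offsets 1..2: E8 60.
In big-endian order the high byte comes first in memory.
The bytes are already most-significant first: 0xE860.

0xE860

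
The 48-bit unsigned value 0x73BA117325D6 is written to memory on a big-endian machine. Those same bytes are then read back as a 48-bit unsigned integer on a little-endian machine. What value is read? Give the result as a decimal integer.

235456332675699

Stored big-endian, the bytes at ascending addresses are 73 BA 11 73 25 D6.
Read back as little-endian, the first byte is least significant, giving 0xD6257311BA73.
0xD6257311BA73 = 235456332675699.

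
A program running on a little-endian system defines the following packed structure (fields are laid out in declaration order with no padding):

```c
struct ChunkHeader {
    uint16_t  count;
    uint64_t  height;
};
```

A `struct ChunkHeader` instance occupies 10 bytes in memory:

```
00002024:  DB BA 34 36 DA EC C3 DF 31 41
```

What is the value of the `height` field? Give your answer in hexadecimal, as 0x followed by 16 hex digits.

0x4131DFC3ECDA3634

`height` follows `count` (2 bytes), so it starts at byte offset 2 and occupies 8 bytes.
Bytes at offsets 2..9: 34 36 DA EC C3 DF 31 41.
Little-endian: lowest address holds the least-significant byte.
Reassemble most-significant byte first: 41 31 DF C3 EC DA 36 34 → 0x4131DFC3ECDA3634.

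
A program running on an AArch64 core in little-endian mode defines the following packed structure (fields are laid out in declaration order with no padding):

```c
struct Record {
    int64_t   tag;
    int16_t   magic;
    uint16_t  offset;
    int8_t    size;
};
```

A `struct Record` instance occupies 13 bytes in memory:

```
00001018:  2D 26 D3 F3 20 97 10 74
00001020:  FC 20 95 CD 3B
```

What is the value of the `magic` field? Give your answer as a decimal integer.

8444

`magic` follows `tag` (8 bytes), so it starts at byte offset 8 and occupies 2 bytes.
Bytes at offsets 8..9: FC 20.
In little-endian order the low byte comes first in memory.
Reassemble most-significant byte first: 20 FC → 0x20FC.
0x20FC = 8444.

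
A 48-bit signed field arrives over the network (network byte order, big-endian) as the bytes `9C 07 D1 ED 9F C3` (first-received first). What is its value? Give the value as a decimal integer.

Big-endian stores the most-significant byte at the lowest address.
The bytes are already most-significant first: 0x9C07D1ED9FC3.
Top bit is set, so as a signed 48-bit value this is 0x9C07D1ED9FC3 − 2^48 = -109917575995453.

-109917575995453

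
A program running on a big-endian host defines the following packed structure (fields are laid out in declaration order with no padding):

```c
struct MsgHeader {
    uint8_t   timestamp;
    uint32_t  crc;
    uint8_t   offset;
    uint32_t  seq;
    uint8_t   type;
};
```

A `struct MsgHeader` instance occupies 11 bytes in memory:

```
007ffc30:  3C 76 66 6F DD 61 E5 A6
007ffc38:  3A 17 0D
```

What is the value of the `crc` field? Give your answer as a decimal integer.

`crc` follows `timestamp` (1 byte), so it starts at byte offset 1 and occupies 4 bytes.
Bytes at offsets 1..4: 76 66 6F DD.
In big-endian order the high byte comes first in memory.
The bytes are already most-significant first: 0x76666FDD.
0x76666FDD = 1986424797.

1986424797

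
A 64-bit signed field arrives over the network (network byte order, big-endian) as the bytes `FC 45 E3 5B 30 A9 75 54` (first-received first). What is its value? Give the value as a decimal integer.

In big-endian order the high byte comes first in memory.
The bytes are already most-significant first: 0xFC45E35B30A97554.
Top bit is set, so as a signed 64-bit value this is 0xFC45E35B30A97554 − 2^64 = -268558621960735404.

-268558621960735404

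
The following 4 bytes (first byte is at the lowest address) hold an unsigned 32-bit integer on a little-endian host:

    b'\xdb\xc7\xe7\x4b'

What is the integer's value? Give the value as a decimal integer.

1273481179

Little-endian: lowest address holds the least-significant byte.
Reassemble most-significant byte first: 4B E7 C7 DB → 0x4BE7C7DB.
0x4BE7C7DB = 1273481179.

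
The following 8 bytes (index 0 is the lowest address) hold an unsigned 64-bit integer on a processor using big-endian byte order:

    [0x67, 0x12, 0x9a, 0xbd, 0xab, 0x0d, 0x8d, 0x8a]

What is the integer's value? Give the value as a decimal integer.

Big-endian stores the most-significant byte at the lowest address.
The bytes are already most-significant first: 0x67129ABDAB0D8D8A.
0x67129ABDAB0D8D8A = 7427168874896657802.

7427168874896657802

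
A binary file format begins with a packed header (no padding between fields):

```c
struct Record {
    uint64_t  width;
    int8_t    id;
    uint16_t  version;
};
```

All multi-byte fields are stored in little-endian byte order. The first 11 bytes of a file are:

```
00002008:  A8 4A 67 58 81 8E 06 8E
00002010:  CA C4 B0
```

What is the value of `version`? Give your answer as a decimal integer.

`version` follows `width` (8 B), `id` (1 B), so it starts at offset 8 + 1 = 9 and occupies 2 bytes.
Bytes at offsets 9..10: C4 B0.
Little-endian stores the least-significant byte at the lowest address.
Reassemble most-significant byte first: B0 C4 → 0xB0C4.
0xB0C4 = 45252.

45252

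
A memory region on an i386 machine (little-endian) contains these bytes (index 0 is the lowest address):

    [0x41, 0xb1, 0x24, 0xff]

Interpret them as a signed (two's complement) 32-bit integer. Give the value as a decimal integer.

-14372543

In little-endian order the low byte comes first in memory.
Reassemble most-significant byte first: FF 24 B1 41 → 0xFF24B141.
Top bit is set, so as a signed 32-bit value this is 0xFF24B141 − 2^32 = -14372543.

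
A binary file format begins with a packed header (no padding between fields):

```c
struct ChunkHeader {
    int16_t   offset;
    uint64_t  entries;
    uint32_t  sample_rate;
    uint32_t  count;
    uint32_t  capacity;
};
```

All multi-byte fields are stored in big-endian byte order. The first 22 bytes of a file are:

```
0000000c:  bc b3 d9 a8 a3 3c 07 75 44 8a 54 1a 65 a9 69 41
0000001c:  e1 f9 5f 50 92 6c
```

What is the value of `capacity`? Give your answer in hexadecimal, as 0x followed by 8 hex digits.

0x5F50926C

`capacity` follows `offset` (2 B), `entries` (8 B), `sample_rate` (4 B), `count` (4 B), so it starts at offset 2 + 8 + 4 + 4 = 18 and occupies 4 bytes.
Bytes at offsets 18..21: 5F 50 92 6C.
Big-endian stores the most-significant byte at the lowest address.
The bytes are already most-significant first: 0x5F50926C.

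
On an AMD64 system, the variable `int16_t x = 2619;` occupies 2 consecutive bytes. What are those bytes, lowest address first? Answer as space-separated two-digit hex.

3B 0A

2619 in hexadecimal, padded to 16 bits, is 0x0A3B.
Split into bytes (most-significant first): 0A 3B.
Little-endian stores the least-significant byte at the lowest address.
So at ascending addresses the bytes are 3B 0A.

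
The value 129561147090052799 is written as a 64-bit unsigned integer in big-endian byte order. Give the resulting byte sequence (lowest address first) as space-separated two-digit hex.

01 CC 4B 2D 44 FE A6 BF

129561147090052799 in hexadecimal, padded to 64 bits, is 0x01CC4B2D44FEA6BF.
Split into bytes (most-significant first): 01 CC 4B 2D 44 FE A6 BF.
Big-endian stores the most-significant byte at the lowest address.
So the memory order matches the most-significant-first order: 01 CC 4B 2D 44 FE A6 BF.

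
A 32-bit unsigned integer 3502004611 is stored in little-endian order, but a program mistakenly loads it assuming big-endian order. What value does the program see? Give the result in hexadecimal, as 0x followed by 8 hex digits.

3502004611 in 32-bit hexadecimal is 0xD0BC5983.
Stored little-endian, the bytes at ascending addresses are 83 59 BC D0.
Read back as big-endian, the last byte is least significant, giving 0x8359BCD0.

0x8359BCD0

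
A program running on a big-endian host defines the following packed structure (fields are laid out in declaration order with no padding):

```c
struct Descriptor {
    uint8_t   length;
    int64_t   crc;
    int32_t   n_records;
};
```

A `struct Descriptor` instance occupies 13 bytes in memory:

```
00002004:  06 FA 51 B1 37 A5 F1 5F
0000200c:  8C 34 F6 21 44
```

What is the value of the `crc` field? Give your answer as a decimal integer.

-409351238548627572

`crc` follows `length` (1 byte), so it starts at byte offset 1 and occupies 8 bytes.
Bytes at offsets 1..8: FA 51 B1 37 A5 F1 5F 8C.
Big-endian: lowest address holds the most-significant byte.
The bytes are already most-significant first: 0xFA51B137A5F15F8C.
Top bit is set, so as a signed 64-bit value this is 0xFA51B137A5F15F8C − 2^64 = -409351238548627572.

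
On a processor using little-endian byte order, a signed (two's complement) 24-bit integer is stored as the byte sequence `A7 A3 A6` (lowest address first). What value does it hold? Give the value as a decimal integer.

Little-endian stores the least-significant byte at the lowest address.
Reassemble most-significant byte first: A6 A3 A7 → 0xA6A3A7.
Top bit is set, so as a signed 24-bit value this is 0xA6A3A7 − 2^24 = -5856345.

-5856345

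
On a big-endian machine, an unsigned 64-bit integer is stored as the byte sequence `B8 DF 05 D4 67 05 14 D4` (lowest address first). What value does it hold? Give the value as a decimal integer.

13321372632604808404

Big-endian stores the most-significant byte at the lowest address.
The bytes are already most-significant first: 0xB8DF05D4670514D4.
0xB8DF05D4670514D4 = 13321372632604808404.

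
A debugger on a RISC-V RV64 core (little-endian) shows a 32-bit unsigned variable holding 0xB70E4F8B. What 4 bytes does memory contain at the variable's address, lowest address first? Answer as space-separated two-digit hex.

Split into bytes (most-significant first): B7 0E 4F 8B.
Little-endian stores the least-significant byte at the lowest address.
So at ascending addresses the bytes are 8B 4F 0E B7.

8B 4F 0E B7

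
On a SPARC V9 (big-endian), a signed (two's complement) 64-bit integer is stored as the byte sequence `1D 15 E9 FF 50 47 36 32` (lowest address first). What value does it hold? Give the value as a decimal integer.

2095838484383610418

Big-endian stores the most-significant byte at the lowest address.
The bytes are already most-significant first: 0x1D15E9FF50473632.
0x1D15E9FF50473632 = 2095838484383610418.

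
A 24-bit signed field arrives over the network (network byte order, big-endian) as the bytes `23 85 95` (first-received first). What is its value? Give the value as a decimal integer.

2327957

Big-endian stores the most-significant byte at the lowest address.
The bytes are already most-significant first: 0x238595.
0x238595 = 2327957.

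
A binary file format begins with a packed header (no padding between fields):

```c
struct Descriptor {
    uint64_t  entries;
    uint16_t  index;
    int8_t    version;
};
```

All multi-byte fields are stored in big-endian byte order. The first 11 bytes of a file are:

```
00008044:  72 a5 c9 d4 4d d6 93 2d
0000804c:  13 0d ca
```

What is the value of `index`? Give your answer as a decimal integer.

`index` follows `entries` (8 bytes), so it starts at byte offset 8 and occupies 2 bytes.
Bytes at offsets 8..9: 13 0D.
Big-endian: lowest address holds the most-significant byte.
The bytes are already most-significant first: 0x130D.
0x130D = 4877.

4877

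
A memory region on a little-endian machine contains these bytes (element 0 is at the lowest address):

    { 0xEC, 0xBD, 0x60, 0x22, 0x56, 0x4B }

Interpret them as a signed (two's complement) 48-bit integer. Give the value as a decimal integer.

In little-endian order the low byte comes first in memory.
Reassemble most-significant byte first: 4B 56 22 60 BD EC → 0x4B562260BDEC.
0x4B562260BDEC = 82833316036076.

82833316036076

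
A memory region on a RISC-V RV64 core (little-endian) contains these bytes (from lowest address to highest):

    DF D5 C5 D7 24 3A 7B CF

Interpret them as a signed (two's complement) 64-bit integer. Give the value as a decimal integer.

In little-endian order the low byte comes first in memory.
Reassemble most-significant byte first: CF 7B 3A 24 D7 C5 D5 DF → 0xCF7B3A24D7C5D5DF.
Top bit is set, so as a signed 64-bit value this is 0xCF7B3A24D7C5D5DF − 2^64 = -3496136755809757729.

-3496136755809757729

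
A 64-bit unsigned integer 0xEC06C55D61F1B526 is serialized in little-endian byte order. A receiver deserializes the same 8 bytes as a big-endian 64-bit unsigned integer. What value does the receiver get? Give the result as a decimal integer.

Stored little-endian, the bytes at ascending addresses are 26 B5 F1 61 5D C5 06 EC.
Read back as big-endian, the last byte is least significant, giving 0x26B5F1615DC506EC.
0x26B5F1615DC506EC = 2789400944713205484.

2789400944713205484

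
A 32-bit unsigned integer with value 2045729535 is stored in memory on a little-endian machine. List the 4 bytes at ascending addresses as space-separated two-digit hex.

FF 5A EF 79

2045729535 in hexadecimal, padded to 32 bits, is 0x79EF5AFF.
Split into bytes (most-significant first): 79 EF 5A FF.
Little-endian stores the least-significant byte at the lowest address.
So at ascending addresses the bytes are FF 5A EF 79.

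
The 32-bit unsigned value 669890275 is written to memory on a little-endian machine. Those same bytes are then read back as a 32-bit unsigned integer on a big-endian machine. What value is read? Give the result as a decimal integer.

669890275 in 32-bit hexadecimal is 0x27EDB6E3.
Stored little-endian, the bytes at ascending addresses are E3 B6 ED 27.
Read back as big-endian, the last byte is least significant, giving 0xE3B6ED27.
0xE3B6ED27 = 3820416295.

3820416295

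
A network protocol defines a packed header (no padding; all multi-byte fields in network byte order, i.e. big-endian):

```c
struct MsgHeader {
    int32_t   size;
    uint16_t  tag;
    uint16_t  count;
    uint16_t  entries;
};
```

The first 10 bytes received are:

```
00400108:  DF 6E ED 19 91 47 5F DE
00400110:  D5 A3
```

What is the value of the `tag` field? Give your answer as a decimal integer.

37191

`tag` follows `size` (4 bytes), so it starts at byte offset 4 and occupies 2 bytes.
Bytes at offsets 4..5: 91 47.
Big-endian stores the most-significant byte at the lowest address.
The bytes are already most-significant first: 0x9147.
0x9147 = 37191.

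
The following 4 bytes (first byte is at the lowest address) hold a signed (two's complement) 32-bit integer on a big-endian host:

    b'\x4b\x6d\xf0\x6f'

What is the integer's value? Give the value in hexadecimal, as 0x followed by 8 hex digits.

In big-endian order the high byte comes first in memory.
The bytes are already most-significant first: 0x4B6DF06F.

0x4B6DF06F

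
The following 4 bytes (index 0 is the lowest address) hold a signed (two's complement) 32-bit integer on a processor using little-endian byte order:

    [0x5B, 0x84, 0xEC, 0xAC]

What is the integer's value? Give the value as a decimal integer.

Little-endian: lowest address holds the least-significant byte.
Reassemble most-significant byte first: AC EC 84 5B → 0xACEC845B.
Top bit is set, so as a signed 32-bit value this is 0xACEC845B − 2^32 = -1393785765.

-1393785765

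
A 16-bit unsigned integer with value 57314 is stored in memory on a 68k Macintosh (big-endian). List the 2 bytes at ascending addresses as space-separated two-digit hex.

57314 in hexadecimal, padded to 16 bits, is 0xDFE2.
Split into bytes (most-significant first): DF E2.
In big-endian order the high byte comes first in memory.
So the memory order matches the most-significant-first order: DF E2.

DF E2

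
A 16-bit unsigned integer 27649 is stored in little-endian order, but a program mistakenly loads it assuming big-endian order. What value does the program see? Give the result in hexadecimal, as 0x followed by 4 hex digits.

27649 in 16-bit hexadecimal is 0x6C01.
Stored little-endian, the bytes at ascending addresses are 01 6C.
Read back as big-endian, the last byte is least significant, giving 0x016C.

0x016C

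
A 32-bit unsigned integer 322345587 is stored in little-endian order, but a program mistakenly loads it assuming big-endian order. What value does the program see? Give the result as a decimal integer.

322345587 in 32-bit hexadecimal is 0x13369A73.
Stored little-endian, the bytes at ascending addresses are 73 9A 36 13.
Read back as big-endian, the last byte is least significant, giving 0x739A3613.
0x739A3613 = 1939486227.

1939486227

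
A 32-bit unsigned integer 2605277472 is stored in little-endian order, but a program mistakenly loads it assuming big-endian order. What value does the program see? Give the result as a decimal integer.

2605277472 in 32-bit hexadecimal is 0x9B496120.
Stored little-endian, the bytes at ascending addresses are 20 61 49 9B.
Read back as big-endian, the last byte is least significant, giving 0x2061499B.
0x2061499B = 543246747.

543246747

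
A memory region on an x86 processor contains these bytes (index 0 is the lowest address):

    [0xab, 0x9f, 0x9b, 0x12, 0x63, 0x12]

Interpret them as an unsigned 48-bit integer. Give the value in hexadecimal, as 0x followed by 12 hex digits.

Little-endian stores the least-significant byte at the lowest address.
Reassemble most-significant byte first: 12 63 12 9B 9F AB → 0x1263129B9FAB.

0x1263129B9FAB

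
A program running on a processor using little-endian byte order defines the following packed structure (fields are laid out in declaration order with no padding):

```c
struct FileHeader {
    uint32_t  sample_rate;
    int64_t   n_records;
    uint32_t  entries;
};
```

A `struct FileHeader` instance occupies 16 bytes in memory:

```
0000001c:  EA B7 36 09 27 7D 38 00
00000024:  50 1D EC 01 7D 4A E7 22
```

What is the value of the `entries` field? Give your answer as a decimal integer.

`entries` follows `sample_rate` (4 B), `n_records` (8 B), so it starts at offset 4 + 8 = 12 and occupies 4 bytes.
Bytes at offsets 12..15: 7D 4A E7 22.
In little-endian order the low byte comes first in memory.
Reassemble most-significant byte first: 22 E7 4A 7D → 0x22E74A7D.
0x22E74A7D = 585583229.

585583229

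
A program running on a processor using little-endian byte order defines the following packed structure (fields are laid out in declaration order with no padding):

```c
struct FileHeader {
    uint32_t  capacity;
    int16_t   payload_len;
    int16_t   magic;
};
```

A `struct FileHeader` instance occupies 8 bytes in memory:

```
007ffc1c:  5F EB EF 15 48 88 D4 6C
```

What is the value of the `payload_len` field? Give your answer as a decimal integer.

`payload_len` follows `capacity` (4 bytes), so it starts at byte offset 4 and occupies 2 bytes.
Bytes at offsets 4..5: 48 88.
Little-endian: lowest address holds the least-significant byte.
Reassemble most-significant byte first: 88 48 → 0x8848.
Top bit is set, so as a signed 16-bit value this is 0x8848 − 2^16 = -30648.

-30648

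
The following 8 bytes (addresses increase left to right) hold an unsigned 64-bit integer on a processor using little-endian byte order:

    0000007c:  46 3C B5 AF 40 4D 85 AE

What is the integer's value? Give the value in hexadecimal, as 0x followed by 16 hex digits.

0xAE854D40AFB53C46

Little-endian: lowest address holds the least-significant byte.
Reassemble most-significant byte first: AE 85 4D 40 AF B5 3C 46 → 0xAE854D40AFB53C46.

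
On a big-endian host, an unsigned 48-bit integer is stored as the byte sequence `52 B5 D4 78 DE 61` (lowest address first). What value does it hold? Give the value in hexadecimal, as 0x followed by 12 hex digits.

0x52B5D478DE61

Big-endian stores the most-significant byte at the lowest address.
The bytes are already most-significant first: 0x52B5D478DE61.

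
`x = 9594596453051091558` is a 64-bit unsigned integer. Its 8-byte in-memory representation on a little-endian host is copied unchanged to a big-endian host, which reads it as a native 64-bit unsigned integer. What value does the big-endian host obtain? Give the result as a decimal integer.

7370798038901204613

9594596453051091558 in 64-bit hexadecimal is 0x8526DAA3C3554A66.
Stored little-endian, the bytes at ascending addresses are 66 4A 55 C3 A3 DA 26 85.
Read back as big-endian, the last byte is least significant, giving 0x664A55C3A3DA2685.
0x664A55C3A3DA2685 = 7370798038901204613.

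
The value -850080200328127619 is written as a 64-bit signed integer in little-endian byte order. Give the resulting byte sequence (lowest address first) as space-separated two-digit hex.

7D 5B D9 CC 8F E8 33 F4

Two's complement of -850080200328127619 in 64 bits: 850080200328127619 = 0x0BCC17703326A483; invert → 0xF433E88FCCD95B7C; add 1 → 0xF433E88FCCD95B7D.
Split into bytes (most-significant first): F4 33 E8 8F CC D9 5B 7D.
Little-endian stores the least-significant byte at the lowest address.
So at ascending addresses the bytes are 7D 5B D9 CC 8F E8 33 F4.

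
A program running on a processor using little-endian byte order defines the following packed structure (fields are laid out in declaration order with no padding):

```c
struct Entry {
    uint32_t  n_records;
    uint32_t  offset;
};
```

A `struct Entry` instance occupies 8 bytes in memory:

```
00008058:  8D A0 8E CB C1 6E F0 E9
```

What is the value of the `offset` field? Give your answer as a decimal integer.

3924848321

`offset` follows `n_records` (4 bytes), so it starts at byte offset 4 and occupies 4 bytes.
Bytes at offsets 4..7: C1 6E F0 E9.
Little-endian stores the least-significant byte at the lowest address.
Reassemble most-significant byte first: E9 F0 6E C1 → 0xE9F06EC1.
0xE9F06EC1 = 3924848321.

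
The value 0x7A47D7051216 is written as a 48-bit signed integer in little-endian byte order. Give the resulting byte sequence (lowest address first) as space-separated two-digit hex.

16 12 05 D7 47 7A

Split into bytes (most-significant first): 7A 47 D7 05 12 16.
Little-endian stores the least-significant byte at the lowest address.
So at ascending addresses the bytes are 16 12 05 D7 47 7A.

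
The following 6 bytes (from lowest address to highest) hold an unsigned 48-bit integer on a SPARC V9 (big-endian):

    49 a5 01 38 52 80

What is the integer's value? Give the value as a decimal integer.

Big-endian stores the most-significant byte at the lowest address.
The bytes are already most-significant first: 0x49A501385280.
0x49A501385280 = 80973038899840.

80973038899840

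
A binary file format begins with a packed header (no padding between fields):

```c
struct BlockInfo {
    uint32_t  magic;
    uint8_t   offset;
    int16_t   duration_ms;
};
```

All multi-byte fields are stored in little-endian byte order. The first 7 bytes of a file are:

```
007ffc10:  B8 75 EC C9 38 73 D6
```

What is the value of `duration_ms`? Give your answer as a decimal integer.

-10637

`duration_ms` follows `magic` (4 B), `offset` (1 B), so it starts at offset 4 + 1 = 5 and occupies 2 bytes.
Bytes at offsets 5..6: 73 D6.
In little-endian order the low byte comes first in memory.
Reassemble most-significant byte first: D6 73 → 0xD673.
Top bit is set, so as a signed 16-bit value this is 0xD673 − 2^16 = -10637.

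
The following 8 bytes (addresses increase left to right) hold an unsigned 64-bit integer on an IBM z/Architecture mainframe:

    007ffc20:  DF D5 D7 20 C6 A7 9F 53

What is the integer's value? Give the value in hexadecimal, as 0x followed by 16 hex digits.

0xDFD5D720C6A79F53

In big-endian order the high byte comes first in memory.
The bytes are already most-significant first: 0xDFD5D720C6A79F53.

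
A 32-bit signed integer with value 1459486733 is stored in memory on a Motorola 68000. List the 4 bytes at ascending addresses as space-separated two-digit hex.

56 FE 00 0D

1459486733 in hexadecimal, padded to 32 bits, is 0x56FE000D.
Split into bytes (most-significant first): 56 FE 00 0D.
In big-endian order the high byte comes first in memory.
So the memory order matches the most-significant-first order: 56 FE 00 0D.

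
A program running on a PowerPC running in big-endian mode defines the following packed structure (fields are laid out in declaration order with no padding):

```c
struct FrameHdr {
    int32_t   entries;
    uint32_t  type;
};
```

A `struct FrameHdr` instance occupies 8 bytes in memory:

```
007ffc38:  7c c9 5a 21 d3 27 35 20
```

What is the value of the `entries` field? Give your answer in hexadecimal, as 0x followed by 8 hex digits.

0x7CC95A21

`entries` is the first field, at byte offset 0, occupying 4 bytes.
Bytes at offsets 0..3: 7C C9 5A 21.
Big-endian stores the most-significant byte at the lowest address.
The bytes are already most-significant first: 0x7CC95A21.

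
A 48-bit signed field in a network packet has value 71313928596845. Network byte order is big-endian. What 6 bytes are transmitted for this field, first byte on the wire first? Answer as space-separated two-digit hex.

71313928596845 in hexadecimal, padded to 48 bits, is 0x40DC1161AD6D.
Split into bytes (most-significant first): 40 DC 11 61 AD 6D.
Big-endian stores the most-significant byte at the lowest address.
So the memory order matches the most-significant-first order: 40 DC 11 61 AD 6D.

40 DC 11 61 AD 6D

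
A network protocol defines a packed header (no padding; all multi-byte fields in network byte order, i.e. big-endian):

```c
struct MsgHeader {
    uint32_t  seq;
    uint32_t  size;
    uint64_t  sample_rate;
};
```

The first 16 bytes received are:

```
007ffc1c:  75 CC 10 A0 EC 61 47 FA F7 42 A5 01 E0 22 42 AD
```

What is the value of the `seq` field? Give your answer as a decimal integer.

`seq` is the first field, at byte offset 0, occupying 4 bytes.
Bytes at offsets 0..3: 75 CC 10 A0.
Big-endian: lowest address holds the most-significant byte.
The bytes are already most-significant first: 0x75CC10A0.
0x75CC10A0 = 1976307872.

1976307872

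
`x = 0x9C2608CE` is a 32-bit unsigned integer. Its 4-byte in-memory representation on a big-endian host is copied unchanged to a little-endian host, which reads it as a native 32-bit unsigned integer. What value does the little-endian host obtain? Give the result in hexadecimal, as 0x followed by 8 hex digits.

Stored big-endian, the bytes at ascending addresses are 9C 26 08 CE.
Read back as little-endian, the first byte is least significant, giving 0xCE08269C.

0xCE08269C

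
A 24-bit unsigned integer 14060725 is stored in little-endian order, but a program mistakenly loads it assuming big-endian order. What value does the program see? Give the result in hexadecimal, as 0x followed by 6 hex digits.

14060725 in 24-bit hexadecimal is 0xD68CB5.
Stored little-endian, the bytes at ascending addresses are B5 8C D6.
Read back as big-endian, the last byte is least significant, giving 0xB58CD6.

0xB58CD6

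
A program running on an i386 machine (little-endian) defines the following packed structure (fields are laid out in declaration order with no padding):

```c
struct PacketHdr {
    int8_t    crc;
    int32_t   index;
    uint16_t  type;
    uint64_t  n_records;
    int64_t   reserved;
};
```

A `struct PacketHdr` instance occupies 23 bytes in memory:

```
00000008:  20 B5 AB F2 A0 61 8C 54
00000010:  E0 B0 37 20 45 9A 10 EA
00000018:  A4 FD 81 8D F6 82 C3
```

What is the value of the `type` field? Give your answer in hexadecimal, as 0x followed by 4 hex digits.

`type` follows `crc` (1 B), `index` (4 B), so it starts at offset 1 + 4 = 5 and occupies 2 bytes.
Bytes at offsets 5..6: 61 8C.
Little-endian stores the least-significant byte at the lowest address.
Reassemble most-significant byte first: 8C 61 → 0x8C61.

0x8C61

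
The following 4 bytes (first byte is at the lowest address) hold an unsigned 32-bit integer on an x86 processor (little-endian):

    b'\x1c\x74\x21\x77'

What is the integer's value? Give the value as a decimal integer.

Little-endian stores the least-significant byte at the lowest address.
Reassemble most-significant byte first: 77 21 74 1C → 0x7721741C.
0x7721741C = 1998681116.

1998681116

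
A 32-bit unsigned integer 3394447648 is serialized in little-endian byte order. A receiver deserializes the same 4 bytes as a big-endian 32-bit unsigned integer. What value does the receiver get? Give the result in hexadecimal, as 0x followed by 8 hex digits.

0x202953CA

3394447648 in 32-bit hexadecimal is 0xCA532920.
Stored little-endian, the bytes at ascending addresses are 20 29 53 CA.
Read back as big-endian, the last byte is least significant, giving 0x202953CA.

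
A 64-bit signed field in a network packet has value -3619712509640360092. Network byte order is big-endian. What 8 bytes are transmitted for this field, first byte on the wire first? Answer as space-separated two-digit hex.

Two's complement of -3619712509640360092 in 64 bits: 3619712509640360092 = 0x323BCD597626C09C; invert → 0xCDC432A689D93F63; add 1 → 0xCDC432A689D93F64.
Split into bytes (most-significant first): CD C4 32 A6 89 D9 3F 64.
In big-endian order the high byte comes first in memory.
So the memory order matches the most-significant-first order: CD C4 32 A6 89 D9 3F 64.

CD C4 32 A6 89 D9 3F 64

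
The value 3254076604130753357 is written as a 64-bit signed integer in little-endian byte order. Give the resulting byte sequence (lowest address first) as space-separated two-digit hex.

3254076604130753357 in hexadecimal, padded to 64 bits, is 0x2D28CD6E3D1F7B4D.
Split into bytes (most-significant first): 2D 28 CD 6E 3D 1F 7B 4D.
Little-endian stores the least-significant byte at the lowest address.
So at ascending addresses the bytes are 4D 7B 1F 3D 6E CD 28 2D.

4D 7B 1F 3D 6E CD 28 2D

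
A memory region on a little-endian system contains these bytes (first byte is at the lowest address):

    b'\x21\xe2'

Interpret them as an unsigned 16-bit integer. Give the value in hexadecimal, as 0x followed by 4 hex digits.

Little-endian: lowest address holds the least-significant byte.
Reassemble most-significant byte first: E2 21 → 0xE221.

0xE221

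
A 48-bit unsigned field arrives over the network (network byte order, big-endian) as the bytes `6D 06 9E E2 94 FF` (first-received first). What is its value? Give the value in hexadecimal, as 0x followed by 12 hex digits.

Big-endian stores the most-significant byte at the lowest address.
The bytes are already most-significant first: 0x6D069EE294FF.

0x6D069EE294FF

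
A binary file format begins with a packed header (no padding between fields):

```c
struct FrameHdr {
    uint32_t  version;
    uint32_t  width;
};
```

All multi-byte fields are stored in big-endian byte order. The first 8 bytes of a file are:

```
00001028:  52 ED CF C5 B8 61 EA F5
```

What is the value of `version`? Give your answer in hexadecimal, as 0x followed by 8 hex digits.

`version` is the first field, at byte offset 0, occupying 4 bytes.
Bytes at offsets 0..3: 52 ED CF C5.
In big-endian order the high byte comes first in memory.
The bytes are already most-significant first: 0x52EDCFC5.

0x52EDCFC5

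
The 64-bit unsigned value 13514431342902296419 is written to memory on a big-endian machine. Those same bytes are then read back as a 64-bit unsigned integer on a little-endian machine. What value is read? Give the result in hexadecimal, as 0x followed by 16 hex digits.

0x63BF182FB4E78CBB

13514431342902296419 in 64-bit hexadecimal is 0xBB8CE7B42F18BF63.
Stored big-endian, the bytes at ascending addresses are BB 8C E7 B4 2F 18 BF 63.
Read back as little-endian, the first byte is least significant, giving 0x63BF182FB4E78CBB.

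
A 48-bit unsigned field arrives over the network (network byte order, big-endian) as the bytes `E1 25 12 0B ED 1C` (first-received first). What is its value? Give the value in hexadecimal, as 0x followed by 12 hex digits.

Big-endian: lowest address holds the most-significant byte.
The bytes are already most-significant first: 0xE125120BED1C.

0xE125120BED1C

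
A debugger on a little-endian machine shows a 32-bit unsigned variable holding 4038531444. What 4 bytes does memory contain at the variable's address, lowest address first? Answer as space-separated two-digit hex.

4038531444 in hexadecimal, padded to 32 bits, is 0xF0B71974.
Split into bytes (most-significant first): F0 B7 19 74.
Little-endian stores the least-significant byte at the lowest address.
So at ascending addresses the bytes are 74 19 B7 F0.

74 19 B7 F0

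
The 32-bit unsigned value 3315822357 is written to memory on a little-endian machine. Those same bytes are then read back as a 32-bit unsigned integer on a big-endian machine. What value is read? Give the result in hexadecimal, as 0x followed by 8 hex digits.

0x156FA3C5

3315822357 in 32-bit hexadecimal is 0xC5A36F15.
Stored little-endian, the bytes at ascending addresses are 15 6F A3 C5.
Read back as big-endian, the last byte is least significant, giving 0x156FA3C5.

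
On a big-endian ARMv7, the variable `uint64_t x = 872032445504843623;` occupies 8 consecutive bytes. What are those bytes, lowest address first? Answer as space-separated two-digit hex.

872032445504843623 in hexadecimal, padded to 64 bits, is 0x0C1A14E392EE6F67.
Split into bytes (most-significant first): 0C 1A 14 E3 92 EE 6F 67.
Big-endian stores the most-significant byte at the lowest address.
So the memory order matches the most-significant-first order: 0C 1A 14 E3 92 EE 6F 67.

0C 1A 14 E3 92 EE 6F 67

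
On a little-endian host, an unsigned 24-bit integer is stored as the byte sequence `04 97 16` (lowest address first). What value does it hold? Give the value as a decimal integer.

1480452

In little-endian order the low byte comes first in memory.
Reassemble most-significant byte first: 16 97 04 → 0x169704.
0x169704 = 1480452.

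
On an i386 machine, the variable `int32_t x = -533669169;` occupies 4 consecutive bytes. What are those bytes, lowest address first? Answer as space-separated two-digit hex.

Two's complement of -533669169 in 32 bits: 533669169 = 0x1FCF2531; invert → 0xE030DACE; add 1 → 0xE030DACF.
Split into bytes (most-significant first): E0 30 DA CF.
Little-endian: lowest address holds the least-significant byte.
So at ascending addresses the bytes are CF DA 30 E0.

CF DA 30 E0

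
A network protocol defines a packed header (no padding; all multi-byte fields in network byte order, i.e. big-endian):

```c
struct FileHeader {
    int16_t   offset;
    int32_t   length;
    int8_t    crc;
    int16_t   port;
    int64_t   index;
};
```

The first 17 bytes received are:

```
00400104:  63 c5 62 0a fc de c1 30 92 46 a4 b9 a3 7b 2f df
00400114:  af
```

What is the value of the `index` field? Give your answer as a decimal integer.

5090397590633045935

`index` follows `offset` (2 B), `length` (4 B), `crc` (1 B), `port` (2 B), so it starts at offset 2 + 4 + 1 + 2 = 9 and occupies 8 bytes.
Bytes at offsets 9..16: 46 A4 B9 A3 7B 2F DF AF.
In big-endian order the high byte comes first in memory.
The bytes are already most-significant first: 0x46A4B9A37B2FDFAF.
0x46A4B9A37B2FDFAF = 5090397590633045935.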